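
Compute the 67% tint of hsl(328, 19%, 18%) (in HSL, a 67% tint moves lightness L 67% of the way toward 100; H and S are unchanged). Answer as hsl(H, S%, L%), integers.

hsl(328, 19%, 73%)

L moves 67% from 18 toward 100: 18 + 54.94 = 72.94 → 73.
H and S are unchanged.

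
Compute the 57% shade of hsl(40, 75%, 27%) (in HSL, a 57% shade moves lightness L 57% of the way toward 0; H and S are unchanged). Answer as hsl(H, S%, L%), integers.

hsl(40, 75%, 12%)

L moves 57% from 27 toward 0: 27 − 15.39 = 11.61 → 12.
H and S are unchanged.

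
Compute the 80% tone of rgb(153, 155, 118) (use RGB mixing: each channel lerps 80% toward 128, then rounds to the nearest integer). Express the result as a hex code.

#85857E

Per channel, c → c + 0.8(128 − c):
  R: 153 − 20 = 133 → 133
  G: 155 + 0.8×(128−155) = 155 − 21.6 = 133.4 → 133
  B: 118 + 8 = 126 → 126
rgb(133, 133, 126) = #85857E.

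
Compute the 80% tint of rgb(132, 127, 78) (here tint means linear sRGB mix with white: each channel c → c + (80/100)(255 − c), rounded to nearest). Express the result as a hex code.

Lerp each channel 80% toward 255:
  R: 132 + 0.8×(255−132) = 132 + 98.4 = 230.4 → 230
  G: 127 + 102.4 = 229.4 → 229
  B: 78 + 0.8×(255−78) = 78 + 141.6 = 219.6 → 220
rgb(230, 229, 220) = #E6E5DC.

#E6E5DC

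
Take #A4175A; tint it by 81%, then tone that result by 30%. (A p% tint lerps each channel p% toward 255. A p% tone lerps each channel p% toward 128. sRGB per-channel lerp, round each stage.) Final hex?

#A4175A is rgb(164, 23, 90).
Per channel, c → c + 0.81(255 − c):
  R: 164 + 0.81×(255−164) = 164 + 73.71 = 237.71 → 238
  G: 23 + 187.92 = 210.92 → 211
  B: 90 + 133.65 = 223.65 → 224
After the tint: rgb(238, 211, 224) = #EED3E0.
Lerp each channel 30% toward 128:
  R: 238 + 0.3×(128−238) = 238 − 33 = 205 → 205
  G: 211 + 0.3×(128−211) = 211 − 24.9 = 186.1 → 186
  B: 224 + 0.3×(128−224) = 224 − 28.8 = 195.2 → 195
rgb(205, 186, 195) = #CDBAC3.

#CDBAC3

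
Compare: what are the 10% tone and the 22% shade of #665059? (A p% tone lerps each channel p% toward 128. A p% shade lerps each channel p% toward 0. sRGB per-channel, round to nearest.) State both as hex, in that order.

#69555d, #503e45

#665059 is rgb(102, 80, 89).
10% tone:
  R: 102 + 2.6 = 104.6 → 105
  G: 80 + 0.1×(128−80) = 80 + 4.8 = 84.8 → 85
  B: 89 + 0.1×(128−89) = 89 + 3.9 = 92.9 → 93
  → #69555d
22% shade:
  R: 102 + 0.22×(0−102) = 102 − 22.44 = 79.56 → 80
  G: 80 + 0.22×(0−80) = 80 − 17.6 = 62.4 → 62
  B: 89 + 0.22×(0−89) = 89 − 19.58 = 69.42 → 69
  → #503e45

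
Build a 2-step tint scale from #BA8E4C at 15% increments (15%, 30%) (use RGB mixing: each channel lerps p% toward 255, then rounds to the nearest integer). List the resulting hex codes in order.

#C49F67, #CFB082

#BA8E4C is rgb(186, 142, 76).
15%: (186 + 10.35 = 196.35→196, 142 + 16.95 = 158.95→159, 76 + 26.85 = 102.85→103) → #C49F67
30%: (186 + 20.7 = 206.7→207, 142 + 33.9 = 175.9→176, 76 + 53.7 = 129.7→130) → #CFB082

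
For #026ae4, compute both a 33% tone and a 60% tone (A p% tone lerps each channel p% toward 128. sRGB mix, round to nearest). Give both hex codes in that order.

#2c71c3, #4e77a8

#026ae4 is rgb(2, 106, 228).
33% tone:
  R: 2 + 41.58 = 43.58 → 44
  G: 106 + 0.33×(128−106) = 106 + 7.26 = 113.26 → 113
  B: 228 + 0.33×(128−228) = 228 − 33 = 195 → 195
  → #2c71c3
60% tone:
  R: 2 + 0.6×(128−2) = 2 + 75.6 = 77.6 → 78
  G: 106 + 0.6×(128−106) = 106 + 13.2 = 119.2 → 119
  B: 228 − 60 = 168 → 168
  → #4e77a8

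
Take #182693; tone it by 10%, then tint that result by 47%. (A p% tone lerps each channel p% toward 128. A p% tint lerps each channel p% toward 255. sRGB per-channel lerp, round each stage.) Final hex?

#182693 is rgb(24, 38, 147).
A 10% tone moves each channel 10% toward 128:
  R: 24 + 0.1×(128−24) = 24 + 10.4 = 34.4 → 34
  G: 38 + 9 = 47 → 47
  B: 147 + 0.1×(128−147) = 147 − 1.9 = 145.1 → 145
After the tone: rgb(34, 47, 145) = #222f91.
Per channel, c → c + 0.47(255 − c):
  R: 34 + 0.47×(255−34) = 34 + 103.87 = 137.87 → 138
  G: 47 + 0.47×(255−47) = 47 + 97.76 = 144.76 → 145
  B: 145 + 0.47×(255−145) = 145 + 51.7 = 196.7 → 197
rgb(138, 145, 197) = #8a91c5.

#8a91c5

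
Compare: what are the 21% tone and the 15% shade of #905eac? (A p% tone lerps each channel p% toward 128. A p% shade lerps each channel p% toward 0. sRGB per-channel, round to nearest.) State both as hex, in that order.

#8d65a3, #7a5092

#905eac is rgb(144, 94, 172).
21% tone:
  R: 144 + 0.21×(128−144) = 144 − 3.36 = 140.64 → 141
  G: 94 + 0.21×(128−94) = 94 + 7.14 = 101.14 → 101
  B: 172 + 0.21×(128−172) = 172 − 9.24 = 162.76 → 163
  → #8d65a3
15% shade:
  R: 144 − 21.6 = 122.4 → 122
  G: 94 − 14.1 = 79.9 → 80
  B: 172 + 0.15×(0−172) = 172 − 25.8 = 146.2 → 146
  → #7a5092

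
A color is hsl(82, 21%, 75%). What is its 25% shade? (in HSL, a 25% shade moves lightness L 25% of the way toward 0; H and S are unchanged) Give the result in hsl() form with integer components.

hsl(82, 21%, 56%)

L moves 25% from 75 toward 0: 75 − 18.75 = 56.25 → 56.
H and S are unchanged.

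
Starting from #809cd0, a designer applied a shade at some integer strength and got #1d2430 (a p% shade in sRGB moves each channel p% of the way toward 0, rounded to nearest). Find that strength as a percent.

77%

#809cd0 is rgb(128, 156, 208); #1d2430 is rgb(29, 36, 48).
On the B channel (widest range): 48 ≈ 208 + (p/100)(0 − 208), so p ≈ 100×(48 − 208)/(0 − 208) = -16000/-208 = 76.92.
p = 77 reproduces all three channels after rounding.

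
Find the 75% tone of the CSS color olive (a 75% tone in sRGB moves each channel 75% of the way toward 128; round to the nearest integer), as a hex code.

#808060

CSS olive is rgb(128, 128, 0).
A 75% tone moves each channel 75% toward 128:
  R: 128 + 0 = 128 → 128
  G: 128 + 0.75×(128−128) = 128 + 0 = 128 → 128
  B: 0 + 96 = 96 → 96
rgb(128, 128, 96) = #808060.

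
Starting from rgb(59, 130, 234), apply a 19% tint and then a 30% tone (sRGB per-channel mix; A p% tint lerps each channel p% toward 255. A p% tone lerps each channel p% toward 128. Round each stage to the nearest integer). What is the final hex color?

A 19% tint moves each channel 19% toward 255:
  R: 59 + 0.19×(255−59) = 59 + 37.24 = 96.24 → 96
  G: 130 + 23.75 = 153.75 → 154
  B: 234 + 0.19×(255−234) = 234 + 3.99 = 237.99 → 238
After the tint: rgb(96, 154, 238) = #609aee.
Lerp each channel 30% toward 128:
  R: 96 + 9.6 = 105.6 → 106
  G: 154 + 0.3×(128−154) = 154 − 7.8 = 146.2 → 146
  B: 238 − 33 = 205 → 205
rgb(106, 146, 205) = #6a92cd.

#6a92cd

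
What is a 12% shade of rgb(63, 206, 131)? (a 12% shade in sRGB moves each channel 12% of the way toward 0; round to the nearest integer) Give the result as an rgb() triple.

rgb(55, 181, 115)

A 12% shade moves each channel 12% toward 0:
  R: 63 − 7.56 = 55.44 → 55
  G: 206 + 0.12×(0−206) = 206 − 24.72 = 181.28 → 181
  B: 131 + 0.12×(0−131) = 131 − 15.72 = 115.28 → 115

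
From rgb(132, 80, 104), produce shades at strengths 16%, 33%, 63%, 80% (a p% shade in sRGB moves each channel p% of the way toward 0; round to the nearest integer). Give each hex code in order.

16%: (132 − 21.12 = 110.88→111, 80 − 12.8 = 67.2→67, 104 − 16.64 = 87.36→87) → #6F4357
33%: (132 − 43.56 = 88.44→88, 80 − 26.4 = 53.6→54, 104 − 34.32 = 69.68→70) → #583646
63%: (132 − 83.16 = 48.84→49, 80 − 50.4 = 29.6→30, 104 − 65.52 = 38.48→38) → #311E26
80%: (132 − 105.6 = 26.4→26, 80 − 64 = 16→16, 104 − 83.2 = 20.8→21) → #1A1015

#6F4357, #583646, #311E26, #1A1015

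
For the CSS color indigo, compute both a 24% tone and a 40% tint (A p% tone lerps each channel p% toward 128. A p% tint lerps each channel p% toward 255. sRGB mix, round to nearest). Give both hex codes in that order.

#581F82, #9366B4

CSS indigo is rgb(75, 0, 130).
24% tone:
  R: 75 + 12.72 = 87.72 → 88
  G: 0 + 30.72 = 30.72 → 31
  B: 130 + 0.24×(128−130) = 130 − 0.48 = 129.52 → 130
  → #581F82
40% tint:
  R: 75 + 72 = 147 → 147
  G: 0 + 0.4×(255−0) = 0 + 102 = 102 → 102
  B: 130 + 50 = 180 → 180
  → #9366B4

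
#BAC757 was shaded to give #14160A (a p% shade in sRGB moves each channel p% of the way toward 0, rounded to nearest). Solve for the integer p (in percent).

#BAC757 is rgb(186, 199, 87); #14160A is rgb(20, 22, 10).
On the G channel (widest range): 22 ≈ 199 + (p/100)(0 − 199), so p ≈ 100×(22 − 199)/(0 − 199) = -17700/-199 = 88.94.
p = 89 reproduces all three channels after rounding.

89%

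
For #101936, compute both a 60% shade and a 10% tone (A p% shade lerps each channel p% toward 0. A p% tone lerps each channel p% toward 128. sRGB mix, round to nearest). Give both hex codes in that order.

#060A16, #1B233D

#101936 is rgb(16, 25, 54).
60% shade:
  R: 16 + 0.6×(0−16) = 16 − 9.6 = 6.4 → 6
  G: 25 − 15 = 10 → 10
  B: 54 + 0.6×(0−54) = 54 − 32.4 = 21.6 → 22
  → #060A16
10% tone:
  R: 16 + 11.2 = 27.2 → 27
  G: 25 + 0.1×(128−25) = 25 + 10.3 = 35.3 → 35
  B: 54 + 0.1×(128−54) = 54 + 7.4 = 61.4 → 61
  → #1B233D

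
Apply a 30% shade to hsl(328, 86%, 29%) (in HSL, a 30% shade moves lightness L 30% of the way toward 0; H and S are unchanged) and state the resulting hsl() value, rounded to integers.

hsl(328, 86%, 20%)

L moves 30% from 29 toward 0: 29 − 8.7 = 20.3 → 20.
H and S are unchanged.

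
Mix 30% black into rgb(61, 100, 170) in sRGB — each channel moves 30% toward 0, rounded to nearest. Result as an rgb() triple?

rgb(43, 70, 119)

Per channel, c → c + 0.3(0 − c):
  R: 61 + 0.3×(0−61) = 61 − 18.3 = 42.7 → 43
  G: 100 − 30 = 70 → 70
  B: 170 − 51 = 119 → 119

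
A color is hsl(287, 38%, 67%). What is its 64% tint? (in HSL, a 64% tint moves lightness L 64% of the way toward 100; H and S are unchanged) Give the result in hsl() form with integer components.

hsl(287, 38%, 88%)

L moves 64% from 67 toward 100: 67 + 21.12 = 88.12 → 88.
H and S are unchanged.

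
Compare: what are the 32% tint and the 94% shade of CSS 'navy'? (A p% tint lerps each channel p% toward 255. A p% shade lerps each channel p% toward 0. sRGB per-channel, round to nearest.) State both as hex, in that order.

CSS navy is rgb(0, 0, 128).
32% tint:
  R: 0 + 0.32×(255−0) = 0 + 81.6 = 81.6 → 82
  G: 0 + 0.32×(255−0) = 0 + 81.6 = 81.6 → 82
  B: 128 + 0.32×(255−128) = 128 + 40.64 = 168.64 → 169
  → #5252a9
94% shade:
  R: 0 + 0.94×(0−0) = 0 + 0 = 0 → 0
  G: 0 + 0.94×(0−0) = 0 + 0 = 0 → 0
  B: 128 − 120.32 = 7.68 → 8
  → #000008

#5252a9, #000008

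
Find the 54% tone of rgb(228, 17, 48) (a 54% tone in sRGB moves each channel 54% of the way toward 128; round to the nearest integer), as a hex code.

#ae4d5b

A 54% tone moves each channel 54% toward 128:
  R: 228 − 54 = 174 → 174
  G: 17 + 59.94 = 76.94 → 77
  B: 48 + 43.2 = 91.2 → 91
rgb(174, 77, 91) = #ae4d5b.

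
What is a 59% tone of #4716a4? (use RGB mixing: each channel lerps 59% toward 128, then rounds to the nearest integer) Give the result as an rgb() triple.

rgb(105, 85, 143)

#4716a4 is rgb(71, 22, 164).
Lerp each channel 59% toward 128:
  R: 71 + 0.59×(128−71) = 71 + 33.63 = 104.63 → 105
  G: 22 + 0.59×(128−22) = 22 + 62.54 = 84.54 → 85
  B: 164 + 0.59×(128−164) = 164 − 21.24 = 142.76 → 143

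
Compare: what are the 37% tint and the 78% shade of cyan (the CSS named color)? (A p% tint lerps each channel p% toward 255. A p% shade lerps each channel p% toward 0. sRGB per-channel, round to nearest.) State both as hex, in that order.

#5EFFFF, #003838

CSS cyan is rgb(0, 255, 255).
37% tint:
  R: 0 + 94.35 = 94.35 → 94
  G: 255 + 0.37×(255−255) = 255 + 0 = 255 → 255
  B: 255 + 0.37×(255−255) = 255 + 0 = 255 → 255
  → #5EFFFF
78% shade:
  R: 0 + 0.78×(0−0) = 0 + 0 = 0 → 0
  G: 255 − 198.9 = 56.1 → 56
  B: 255 + 0.78×(0−255) = 255 − 198.9 = 56.1 → 56
  → #003838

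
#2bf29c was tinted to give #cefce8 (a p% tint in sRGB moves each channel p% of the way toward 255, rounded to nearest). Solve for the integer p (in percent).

#2bf29c is rgb(43, 242, 156); #cefce8 is rgb(206, 252, 232).
On the R channel (widest range): 206 ≈ 43 + (p/100)(255 − 43), so p ≈ 100×(206 − 43)/(255 − 43) = 16300/212 = 76.89.
p = 77 reproduces all three channels after rounding.

77%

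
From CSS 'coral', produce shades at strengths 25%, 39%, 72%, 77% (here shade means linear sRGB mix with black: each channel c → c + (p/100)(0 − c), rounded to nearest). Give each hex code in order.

#bf5f3c, #9c4d31, #472416, #3b1d12

CSS coral is rgb(255, 127, 80).
25%: (255 − 63.75 = 191.25→191, 127 − 31.75 = 95.25→95, 80 − 20 = 60→60) → #bf5f3c
39%: (255 − 99.45 = 155.55→156, 127 − 49.53 = 77.47→77, 80 − 31.2 = 48.8→49) → #9c4d31
72%: (255 − 183.6 = 71.4→71, 127 − 91.44 = 35.56→36, 80 − 57.6 = 22.4→22) → #472416
77%: (255 − 196.35 = 58.65→59, 127 − 97.79 = 29.21→29, 80 − 61.6 = 18.4→18) → #3b1d12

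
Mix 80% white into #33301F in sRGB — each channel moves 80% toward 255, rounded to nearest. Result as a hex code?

#D6D6D2

#33301F is rgb(51, 48, 31).
An 80% tint moves each channel 80% toward 255:
  R: 51 + 163.2 = 214.2 → 214
  G: 48 + 0.8×(255−48) = 48 + 165.6 = 213.6 → 214
  B: 31 + 0.8×(255−31) = 31 + 179.2 = 210.2 → 210
rgb(214, 214, 210) = #D6D6D2.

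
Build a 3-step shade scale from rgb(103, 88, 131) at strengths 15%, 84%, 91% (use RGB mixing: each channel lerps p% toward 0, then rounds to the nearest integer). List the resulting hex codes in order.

#584B6F, #100E15, #09080C

15%: (103 − 15.45 = 87.55→88, 88 − 13.2 = 74.8→75, 131 − 19.65 = 111.35→111) → #584B6F
84%: (103 − 86.52 = 16.48→16, 88 − 73.92 = 14.08→14, 131 − 110.04 = 20.96→21) → #100E15
91%: (103 − 93.73 = 9.27→9, 88 − 80.08 = 7.92→8, 131 − 119.21 = 11.79→12) → #09080C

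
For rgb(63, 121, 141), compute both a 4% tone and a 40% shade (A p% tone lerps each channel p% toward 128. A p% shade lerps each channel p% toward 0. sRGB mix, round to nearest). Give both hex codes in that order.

4% tone:
  R: 63 + 0.04×(128−63) = 63 + 2.6 = 65.6 → 66
  G: 121 + 0.28 = 121.28 → 121
  B: 141 − 0.52 = 140.48 → 140
  → #42798c
40% shade:
  R: 63 + 0.4×(0−63) = 63 − 25.2 = 37.8 → 38
  G: 121 + 0.4×(0−121) = 121 − 48.4 = 72.6 → 73
  B: 141 + 0.4×(0−141) = 141 − 56.4 = 84.6 → 85
  → #264955

#42798c, #264955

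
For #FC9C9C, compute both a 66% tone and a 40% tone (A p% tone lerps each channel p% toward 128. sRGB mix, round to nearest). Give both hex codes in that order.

#AA8A8A, #CA9191

#FC9C9C is rgb(252, 156, 156).
66% tone:
  R: 252 − 81.84 = 170.16 → 170
  G: 156 − 18.48 = 137.52 → 138
  B: 156 + 0.66×(128−156) = 156 − 18.48 = 137.52 → 138
  → #AA8A8A
40% tone:
  R: 252 + 0.4×(128−252) = 252 − 49.6 = 202.4 → 202
  G: 156 + 0.4×(128−156) = 156 − 11.2 = 144.8 → 145
  B: 156 + 0.4×(128−156) = 156 − 11.2 = 144.8 → 145
  → #CA9191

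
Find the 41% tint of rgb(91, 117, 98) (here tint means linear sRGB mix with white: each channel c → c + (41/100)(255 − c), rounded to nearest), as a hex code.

Lerp each channel 41% toward 255:
  R: 91 + 0.41×(255−91) = 91 + 67.24 = 158.24 → 158
  G: 117 + 56.58 = 173.58 → 174
  B: 98 + 0.41×(255−98) = 98 + 64.37 = 162.37 → 162
rgb(158, 174, 162) = #9EAEA2.

#9EAEA2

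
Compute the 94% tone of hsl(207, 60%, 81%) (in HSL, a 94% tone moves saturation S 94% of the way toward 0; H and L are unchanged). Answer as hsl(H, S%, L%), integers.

hsl(207, 4%, 81%)

S moves 94% from 60 toward 0: 60 − 56.4 = 3.6 → 4.
H and L are unchanged.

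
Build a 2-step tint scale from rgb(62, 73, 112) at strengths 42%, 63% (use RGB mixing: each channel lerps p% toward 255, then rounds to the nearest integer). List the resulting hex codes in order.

42%: (62 + 81.06 = 143.06→143, 73 + 76.44 = 149.44→149, 112 + 60.06 = 172.06→172) → #8F95AC
63%: (62 + 121.59 = 183.59→184, 73 + 114.66 = 187.66→188, 112 + 90.09 = 202.09→202) → #B8BCCA

#8F95AC, #B8BCCA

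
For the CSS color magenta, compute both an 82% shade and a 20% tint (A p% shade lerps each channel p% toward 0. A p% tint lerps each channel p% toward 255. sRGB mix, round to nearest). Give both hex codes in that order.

CSS magenta is rgb(255, 0, 255).
82% shade:
  R: 255 − 209.1 = 45.9 → 46
  G: 0 + 0.82×(0−0) = 0 + 0 = 0 → 0
  B: 255 + 0.82×(0−255) = 255 − 209.1 = 45.9 → 46
  → #2e002e
20% tint:
  R: 255 + 0 = 255 → 255
  G: 0 + 51 = 51 → 51
  B: 255 + 0.2×(255−255) = 255 + 0 = 255 → 255
  → #ff33ff

#2e002e, #ff33ff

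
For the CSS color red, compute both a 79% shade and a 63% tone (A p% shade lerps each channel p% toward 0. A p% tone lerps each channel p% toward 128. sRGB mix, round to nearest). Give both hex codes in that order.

CSS red is rgb(255, 0, 0).
79% shade:
  R: 255 − 201.45 = 53.55 → 54
  G: 0 + 0 = 0 → 0
  B: 0 + 0 = 0 → 0
  → #360000
63% tone:
  R: 255 + 0.63×(128−255) = 255 − 80.01 = 174.99 → 175
  G: 0 + 80.64 = 80.64 → 81
  B: 0 + 80.64 = 80.64 → 81
  → #af5151

#360000, #af5151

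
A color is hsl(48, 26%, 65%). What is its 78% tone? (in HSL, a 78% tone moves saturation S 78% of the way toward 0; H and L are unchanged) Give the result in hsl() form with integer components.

hsl(48, 6%, 65%)

S moves 78% from 26 toward 0: 26 − 20.28 = 5.72 → 6.
H and L are unchanged.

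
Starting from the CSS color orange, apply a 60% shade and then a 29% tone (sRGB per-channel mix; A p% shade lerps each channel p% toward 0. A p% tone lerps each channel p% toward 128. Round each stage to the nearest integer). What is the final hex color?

#6e5425

CSS orange is rgb(255, 165, 0).
Per channel, c → c + 0.6(0 − c):
  R: 255 − 153 = 102 → 102
  G: 165 − 99 = 66 → 66
  B: 0 + 0 = 0 → 0
After the shade: rgb(102, 66, 0) = #664200.
Per channel, c → c + 0.29(128 − c):
  R: 102 + 7.54 = 109.54 → 110
  G: 66 + 17.98 = 83.98 → 84
  B: 0 + 0.29×(128−0) = 0 + 37.12 = 37.12 → 37
rgb(110, 84, 37) = #6e5425.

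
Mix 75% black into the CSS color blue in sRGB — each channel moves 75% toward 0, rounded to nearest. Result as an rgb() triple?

rgb(0, 0, 64)

CSS blue is rgb(0, 0, 255).
Per channel, c → c + 0.75(0 − c):
  R: 0 + 0.75×(0−0) = 0 + 0 = 0 → 0
  G: 0 + 0.75×(0−0) = 0 + 0 = 0 → 0
  B: 255 − 191.25 = 63.75 → 64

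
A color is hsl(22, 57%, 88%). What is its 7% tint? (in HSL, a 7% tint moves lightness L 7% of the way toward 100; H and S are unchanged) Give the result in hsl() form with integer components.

L moves 7% from 88 toward 100: 88 + 0.84 = 88.84 → 89.
H and S are unchanged.

hsl(22, 57%, 89%)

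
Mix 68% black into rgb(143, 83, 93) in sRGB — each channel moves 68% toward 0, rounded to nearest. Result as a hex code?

#2E1B1E

Per channel, c → c + 0.68(0 − c):
  R: 143 + 0.68×(0−143) = 143 − 97.24 = 45.76 → 46
  G: 83 − 56.44 = 26.56 → 27
  B: 93 + 0.68×(0−93) = 93 − 63.24 = 29.76 → 30
rgb(46, 27, 30) = #2E1B1E.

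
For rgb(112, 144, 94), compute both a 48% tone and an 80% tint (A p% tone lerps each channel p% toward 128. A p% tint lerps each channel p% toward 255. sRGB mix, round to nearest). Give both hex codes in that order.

48% tone:
  R: 112 + 7.68 = 119.68 → 120
  G: 144 + 0.48×(128−144) = 144 − 7.68 = 136.32 → 136
  B: 94 + 0.48×(128−94) = 94 + 16.32 = 110.32 → 110
  → #78886e
80% tint:
  R: 112 + 114.4 = 226.4 → 226
  G: 144 + 0.8×(255−144) = 144 + 88.8 = 232.8 → 233
  B: 94 + 128.8 = 222.8 → 223
  → #e2e9df

#78886e, #e2e9df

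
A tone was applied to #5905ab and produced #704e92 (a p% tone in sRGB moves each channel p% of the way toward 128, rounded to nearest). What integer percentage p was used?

#5905ab is rgb(89, 5, 171); #704e92 is rgb(112, 78, 146).
On the G channel (widest range): 78 ≈ 5 + (p/100)(128 − 5), so p ≈ 100×(78 − 5)/(128 − 5) = 7300/123 = 59.35.
p = 59 reproduces all three channels after rounding.

59%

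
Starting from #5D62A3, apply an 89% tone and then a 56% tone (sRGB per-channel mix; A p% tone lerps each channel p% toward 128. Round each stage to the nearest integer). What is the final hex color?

#5D62A3 is rgb(93, 98, 163).
Lerp each channel 89% toward 128:
  R: 93 + 0.89×(128−93) = 93 + 31.15 = 124.15 → 124
  G: 98 + 0.89×(128−98) = 98 + 26.7 = 124.7 → 125
  B: 163 − 31.15 = 131.85 → 132
After the tone: rgb(124, 125, 132) = #7C7D84.
Lerp each channel 56% toward 128:
  R: 124 + 2.24 = 126.24 → 126
  G: 125 + 1.68 = 126.68 → 127
  B: 132 − 2.24 = 129.76 → 130
rgb(126, 127, 130) = #7E7F82.

#7E7F82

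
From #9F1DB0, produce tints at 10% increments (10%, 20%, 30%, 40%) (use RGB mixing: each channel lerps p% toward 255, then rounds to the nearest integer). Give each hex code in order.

#A934B8, #B24AC0, #BC61C8, #C577D0

#9F1DB0 is rgb(159, 29, 176).
10%: (159 + 9.6 = 168.6→169, 29 + 22.6 = 51.6→52, 176 + 7.9 = 183.9→184) → #A934B8
20%: (159 + 19.2 = 178.2→178, 29 + 45.2 = 74.2→74, 176 + 15.8 = 191.8→192) → #B24AC0
30%: (159 + 28.8 = 187.8→188, 29 + 67.8 = 96.8→97, 176 + 23.7 = 199.7→200) → #BC61C8
40%: (159 + 38.4 = 197.4→197, 29 + 90.4 = 119.4→119, 176 + 31.6 = 207.6→208) → #C577D0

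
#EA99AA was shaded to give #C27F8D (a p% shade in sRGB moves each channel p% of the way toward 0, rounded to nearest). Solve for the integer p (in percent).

17%

#EA99AA is rgb(234, 153, 170); #C27F8D is rgb(194, 127, 141).
On the R channel (widest range): 194 ≈ 234 + (p/100)(0 − 234), so p ≈ 100×(194 − 234)/(0 − 234) = -4000/-234 = 17.09.
p = 17 reproduces all three channels after rounding.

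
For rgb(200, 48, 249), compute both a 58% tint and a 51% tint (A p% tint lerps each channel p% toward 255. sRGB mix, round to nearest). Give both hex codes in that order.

58% tint:
  R: 200 + 31.9 = 231.9 → 232
  G: 48 + 0.58×(255−48) = 48 + 120.06 = 168.06 → 168
  B: 249 + 3.48 = 252.48 → 252
  → #e8a8fc
51% tint:
  R: 200 + 28.05 = 228.05 → 228
  G: 48 + 105.57 = 153.57 → 154
  B: 249 + 0.51×(255−249) = 249 + 3.06 = 252.06 → 252
  → #e49afc

#e8a8fc, #e49afc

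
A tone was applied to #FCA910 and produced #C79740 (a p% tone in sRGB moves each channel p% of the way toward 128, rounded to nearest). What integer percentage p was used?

#FCA910 is rgb(252, 169, 16); #C79740 is rgb(199, 151, 64).
On the R channel (widest range): 199 ≈ 252 + (p/100)(128 − 252), so p ≈ 100×(199 − 252)/(128 − 252) = -5300/-124 = 42.74.
p = 43 reproduces all three channels after rounding.

43%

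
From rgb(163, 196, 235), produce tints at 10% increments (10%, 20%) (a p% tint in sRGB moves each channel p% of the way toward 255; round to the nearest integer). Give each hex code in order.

10%: (163 + 9.2 = 172.2→172, 196 + 5.9 = 201.9→202, 235 + 2 = 237→237) → #accaed
20%: (163 + 18.4 = 181.4→181, 196 + 11.8 = 207.8→208, 235 + 4 = 239→239) → #b5d0ef

#accaed, #b5d0ef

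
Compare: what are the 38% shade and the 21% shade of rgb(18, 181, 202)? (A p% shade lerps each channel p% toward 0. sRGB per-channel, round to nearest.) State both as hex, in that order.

#0B707D, #0E8FA0

38% shade:
  R: 18 + 0.38×(0−18) = 18 − 6.84 = 11.16 → 11
  G: 181 + 0.38×(0−181) = 181 − 68.78 = 112.22 → 112
  B: 202 − 76.76 = 125.24 → 125
  → #0B707D
21% shade:
  R: 18 + 0.21×(0−18) = 18 − 3.78 = 14.22 → 14
  G: 181 − 38.01 = 142.99 → 143
  B: 202 + 0.21×(0−202) = 202 − 42.42 = 159.58 → 160
  → #0E8FA0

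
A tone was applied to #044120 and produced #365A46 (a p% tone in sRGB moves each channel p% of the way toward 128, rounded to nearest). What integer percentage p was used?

40%

#044120 is rgb(4, 65, 32); #365A46 is rgb(54, 90, 70).
On the R channel (widest range): 54 ≈ 4 + (p/100)(128 − 4), so p ≈ 100×(54 − 4)/(128 − 4) = 5000/124 = 40.32.
p = 40 reproduces all three channels after rounding.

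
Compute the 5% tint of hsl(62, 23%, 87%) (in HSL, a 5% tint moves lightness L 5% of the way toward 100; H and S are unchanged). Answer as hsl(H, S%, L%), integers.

hsl(62, 23%, 88%)

L moves 5% from 87 toward 100: 87 + 0.65 = 87.65 → 88.
H and S are unchanged.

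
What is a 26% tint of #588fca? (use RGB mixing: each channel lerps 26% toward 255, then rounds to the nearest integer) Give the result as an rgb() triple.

rgb(131, 172, 216)

#588fca is rgb(88, 143, 202).
Per channel, c → c + 0.26(255 − c):
  R: 88 + 0.26×(255−88) = 88 + 43.42 = 131.42 → 131
  G: 143 + 0.26×(255−143) = 143 + 29.12 = 172.12 → 172
  B: 202 + 0.26×(255−202) = 202 + 13.78 = 215.78 → 216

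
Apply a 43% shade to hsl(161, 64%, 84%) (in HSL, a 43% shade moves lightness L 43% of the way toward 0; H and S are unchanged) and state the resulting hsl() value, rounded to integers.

hsl(161, 64%, 48%)

L moves 43% from 84 toward 0: 84 − 36.12 = 47.88 → 48.
H and S are unchanged.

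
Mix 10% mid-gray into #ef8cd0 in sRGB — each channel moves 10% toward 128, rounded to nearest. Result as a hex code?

#e48bc8

#ef8cd0 is rgb(239, 140, 208).
Lerp each channel 10% toward 128:
  R: 239 + 0.1×(128−239) = 239 − 11.1 = 227.9 → 228
  G: 140 + 0.1×(128−140) = 140 − 1.2 = 138.8 → 139
  B: 208 + 0.1×(128−208) = 208 − 8 = 200 → 200
rgb(228, 139, 200) = #e48bc8.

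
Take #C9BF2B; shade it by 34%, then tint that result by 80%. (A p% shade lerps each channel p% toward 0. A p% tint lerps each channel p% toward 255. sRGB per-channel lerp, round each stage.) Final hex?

#C9BF2B is rgb(201, 191, 43).
Lerp each channel 34% toward 0:
  R: 201 − 68.34 = 132.66 → 133
  G: 191 + 0.34×(0−191) = 191 − 64.94 = 126.06 → 126
  B: 43 + 0.34×(0−43) = 43 − 14.62 = 28.38 → 28
After the shade: rgb(133, 126, 28) = #857E1C.
Lerp each channel 80% toward 255:
  R: 133 + 0.8×(255−133) = 133 + 97.6 = 230.6 → 231
  G: 126 + 0.8×(255−126) = 126 + 103.2 = 229.2 → 229
  B: 28 + 0.8×(255−28) = 28 + 181.6 = 209.6 → 210
rgb(231, 229, 210) = #E7E5D2.

#E7E5D2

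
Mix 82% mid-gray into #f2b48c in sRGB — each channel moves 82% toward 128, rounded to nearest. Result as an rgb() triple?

#f2b48c is rgb(242, 180, 140).
Lerp each channel 82% toward 128:
  R: 242 − 93.48 = 148.52 → 149
  G: 180 − 42.64 = 137.36 → 137
  B: 140 + 0.82×(128−140) = 140 − 9.84 = 130.16 → 130

rgb(149, 137, 130)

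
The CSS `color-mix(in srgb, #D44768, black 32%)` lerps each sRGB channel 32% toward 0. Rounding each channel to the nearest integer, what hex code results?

#903047

#D44768 is rgb(212, 71, 104).
Lerp each channel 32% toward 0:
  R: 212 + 0.32×(0−212) = 212 − 67.84 = 144.16 → 144
  G: 71 + 0.32×(0−71) = 71 − 22.72 = 48.28 → 48
  B: 104 + 0.32×(0−104) = 104 − 33.28 = 70.72 → 71
rgb(144, 48, 71) = #903047.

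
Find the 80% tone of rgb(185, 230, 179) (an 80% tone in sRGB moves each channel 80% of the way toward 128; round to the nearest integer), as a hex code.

#8b948a

Per channel, c → c + 0.8(128 − c):
  R: 185 + 0.8×(128−185) = 185 − 45.6 = 139.4 → 139
  G: 230 + 0.8×(128−230) = 230 − 81.6 = 148.4 → 148
  B: 179 + 0.8×(128−179) = 179 − 40.8 = 138.2 → 138
rgb(139, 148, 138) = #8b948a.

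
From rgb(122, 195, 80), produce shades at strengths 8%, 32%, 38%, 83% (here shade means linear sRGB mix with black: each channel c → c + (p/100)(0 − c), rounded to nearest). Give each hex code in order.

#70B34A, #538536, #4C7932, #15210E

8%: (122 − 9.76 = 112.24→112, 195 − 15.6 = 179.4→179, 80 − 6.4 = 73.6→74) → #70B34A
32%: (122 − 39.04 = 82.96→83, 195 − 62.4 = 132.6→133, 80 − 25.6 = 54.4→54) → #538536
38%: (122 − 46.36 = 75.64→76, 195 − 74.1 = 120.9→121, 80 − 30.4 = 49.6→50) → #4C7932
83%: (122 − 101.26 = 20.74→21, 195 − 161.85 = 33.15→33, 80 − 66.4 = 13.6→14) → #15210E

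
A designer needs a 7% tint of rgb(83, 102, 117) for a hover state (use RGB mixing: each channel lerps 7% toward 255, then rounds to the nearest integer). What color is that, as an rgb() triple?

rgb(95, 113, 127)

Lerp each channel 7% toward 255:
  R: 83 + 0.07×(255−83) = 83 + 12.04 = 95.04 → 95
  G: 102 + 10.71 = 112.71 → 113
  B: 117 + 0.07×(255−117) = 117 + 9.66 = 126.66 → 127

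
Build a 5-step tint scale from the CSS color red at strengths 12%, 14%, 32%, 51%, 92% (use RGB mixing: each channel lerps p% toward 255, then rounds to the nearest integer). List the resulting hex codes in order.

CSS red is rgb(255, 0, 0).
12%: (255→255, 0 + 30.6 = 30.6→31, 0 + 30.6 = 30.6→31) → #FF1F1F
14%: (255→255, 0 + 35.7 = 35.7→36, 0 + 35.7 = 35.7→36) → #FF2424
32%: (255→255, 0 + 81.6 = 81.6→82, 0 + 81.6 = 81.6→82) → #FF5252
51%: (255→255, 0 + 130.05 = 130.05→130, 0 + 130.05 = 130.05→130) → #FF8282
92%: (255→255, 0 + 234.6 = 234.6→235, 0 + 234.6 = 234.6→235) → #FFEBEB

#FF1F1F, #FF2424, #FF5252, #FF8282, #FFEBEB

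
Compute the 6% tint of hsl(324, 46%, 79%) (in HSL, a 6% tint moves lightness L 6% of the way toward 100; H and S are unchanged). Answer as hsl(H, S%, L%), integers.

hsl(324, 46%, 80%)

L moves 6% from 79 toward 100: 79 + 1.26 = 80.26 → 80.
H and S are unchanged.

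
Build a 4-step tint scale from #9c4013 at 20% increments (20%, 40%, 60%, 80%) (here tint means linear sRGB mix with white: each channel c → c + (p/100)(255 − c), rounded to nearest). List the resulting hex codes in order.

#b06642, #c48c71, #d7b3a1, #ebd9d0

#9c4013 is rgb(156, 64, 19).
20%: (156 + 19.8 = 175.8→176, 64 + 38.2 = 102.2→102, 19 + 47.2 = 66.2→66) → #b06642
40%: (156 + 39.6 = 195.6→196, 64 + 76.4 = 140.4→140, 19 + 94.4 = 113.4→113) → #c48c71
60%: (156 + 59.4 = 215.4→215, 64 + 114.6 = 178.6→179, 19 + 141.6 = 160.6→161) → #d7b3a1
80%: (156 + 79.2 = 235.2→235, 64 + 152.8 = 216.8→217, 19 + 188.8 = 207.8→208) → #ebd9d0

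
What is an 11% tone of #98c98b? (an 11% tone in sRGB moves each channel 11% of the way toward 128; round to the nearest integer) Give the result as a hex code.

#95c18a

#98c98b is rgb(152, 201, 139).
Lerp each channel 11% toward 128:
  R: 152 + 0.11×(128−152) = 152 − 2.64 = 149.36 → 149
  G: 201 − 8.03 = 192.97 → 193
  B: 139 + 0.11×(128−139) = 139 − 1.21 = 137.79 → 138
rgb(149, 193, 138) = #95c18a.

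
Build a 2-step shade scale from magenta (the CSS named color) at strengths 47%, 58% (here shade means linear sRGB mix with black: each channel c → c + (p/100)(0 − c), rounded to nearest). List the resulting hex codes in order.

#870087, #6b006b

CSS magenta is rgb(255, 0, 255).
47%: (255 − 119.85 = 135.15→135, 0→0, 255 − 119.85 = 135.15→135) → #870087
58%: (255 − 147.9 = 107.1→107, 0→0, 255 − 147.9 = 107.1→107) → #6b006b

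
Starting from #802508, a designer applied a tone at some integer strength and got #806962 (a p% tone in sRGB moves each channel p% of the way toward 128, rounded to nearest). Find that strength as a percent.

75%

#802508 is rgb(128, 37, 8); #806962 is rgb(128, 105, 98).
On the B channel (widest range): 98 ≈ 8 + (p/100)(128 − 8), so p ≈ 100×(98 − 8)/(128 − 8) = 9000/120 = 75.00.
p = 75 reproduces all three channels after rounding.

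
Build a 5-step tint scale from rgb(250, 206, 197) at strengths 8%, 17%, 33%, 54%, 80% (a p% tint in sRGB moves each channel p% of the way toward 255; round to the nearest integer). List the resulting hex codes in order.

#fad2ca, #fbd6cf, #fcded8, #fde8e4, #fef5f3

8%: (250→250, 206 + 3.92 = 209.92→210, 197 + 4.64 = 201.64→202) → #fad2ca
17%: (250 + 0.85 = 250.85→251, 206 + 8.33 = 214.33→214, 197 + 9.86 = 206.86→207) → #fbd6cf
33%: (250 + 1.65 = 251.65→252, 206 + 16.17 = 222.17→222, 197 + 19.14 = 216.14→216) → #fcded8
54%: (250 + 2.7 = 252.7→253, 206 + 26.46 = 232.46→232, 197 + 31.32 = 228.32→228) → #fde8e4
80%: (250 + 4 = 254→254, 206 + 39.2 = 245.2→245, 197 + 46.4 = 243.4→243) → #fef5f3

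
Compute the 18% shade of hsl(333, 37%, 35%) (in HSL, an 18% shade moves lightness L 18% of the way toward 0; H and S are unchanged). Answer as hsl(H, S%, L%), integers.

L moves 18% from 35 toward 0: 35 − 6.3 = 28.7 → 29.
H and S are unchanged.

hsl(333, 37%, 29%)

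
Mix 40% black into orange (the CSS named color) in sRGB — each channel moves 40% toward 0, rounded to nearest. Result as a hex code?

#996300

CSS orange is rgb(255, 165, 0).
Lerp each channel 40% toward 0:
  R: 255 + 0.4×(0−255) = 255 − 102 = 153 → 153
  G: 165 + 0.4×(0−165) = 165 − 66 = 99 → 99
  B: 0 + 0.4×(0−0) = 0 + 0 = 0 → 0
rgb(153, 99, 0) = #996300.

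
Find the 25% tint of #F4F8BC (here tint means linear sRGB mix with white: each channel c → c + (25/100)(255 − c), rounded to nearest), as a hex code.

#F7FACD

#F4F8BC is rgb(244, 248, 188).
Per channel, c → c + 0.25(255 − c):
  R: 244 + 0.25×(255−244) = 244 + 2.75 = 246.75 → 247
  G: 248 + 0.25×(255−248) = 248 + 1.75 = 249.75 → 250
  B: 188 + 0.25×(255−188) = 188 + 16.75 = 204.75 → 205
rgb(247, 250, 205) = #F7FACD.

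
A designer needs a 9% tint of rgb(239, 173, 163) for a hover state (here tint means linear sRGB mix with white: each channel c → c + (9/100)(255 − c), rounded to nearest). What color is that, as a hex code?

#f0b4ab

Per channel, c → c + 0.09(255 − c):
  R: 239 + 0.09×(255−239) = 239 + 1.44 = 240.44 → 240
  G: 173 + 0.09×(255−173) = 173 + 7.38 = 180.38 → 180
  B: 163 + 8.28 = 171.28 → 171
rgb(240, 180, 171) = #f0b4ab.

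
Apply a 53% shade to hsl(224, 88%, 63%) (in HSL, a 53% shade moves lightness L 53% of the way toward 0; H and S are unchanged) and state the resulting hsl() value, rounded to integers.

L moves 53% from 63 toward 0: 63 − 33.39 = 29.61 → 30.
H and S are unchanged.

hsl(224, 88%, 30%)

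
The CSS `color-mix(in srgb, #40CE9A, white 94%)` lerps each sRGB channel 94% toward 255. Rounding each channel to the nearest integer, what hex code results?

#40CE9A is rgb(64, 206, 154).
Lerp each channel 94% toward 255:
  R: 64 + 0.94×(255−64) = 64 + 179.54 = 243.54 → 244
  G: 206 + 0.94×(255−206) = 206 + 46.06 = 252.06 → 252
  B: 154 + 94.94 = 248.94 → 249
rgb(244, 252, 249) = #F4FCF9.

#F4FCF9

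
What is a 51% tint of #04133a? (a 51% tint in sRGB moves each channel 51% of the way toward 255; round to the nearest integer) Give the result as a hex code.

#04133a is rgb(4, 19, 58).
A 51% tint moves each channel 51% toward 255:
  R: 4 + 128.01 = 132.01 → 132
  G: 19 + 0.51×(255−19) = 19 + 120.36 = 139.36 → 139
  B: 58 + 100.47 = 158.47 → 158
rgb(132, 139, 158) = #848b9e.

#848b9e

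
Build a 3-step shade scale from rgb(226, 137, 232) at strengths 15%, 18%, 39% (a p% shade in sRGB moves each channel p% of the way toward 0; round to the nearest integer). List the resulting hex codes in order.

15%: (226 − 33.9 = 192.1→192, 137 − 20.55 = 116.45→116, 232 − 34.8 = 197.2→197) → #C074C5
18%: (226 − 40.68 = 185.32→185, 137 − 24.66 = 112.34→112, 232 − 41.76 = 190.24→190) → #B970BE
39%: (226 − 88.14 = 137.86→138, 137 − 53.43 = 83.57→84, 232 − 90.48 = 141.52→142) → #8A548E

#C074C5, #B970BE, #8A548E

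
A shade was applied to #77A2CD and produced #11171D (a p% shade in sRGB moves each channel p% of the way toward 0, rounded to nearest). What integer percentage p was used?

86%

#77A2CD is rgb(119, 162, 205); #11171D is rgb(17, 23, 29).
On the B channel (widest range): 29 ≈ 205 + (p/100)(0 − 205), so p ≈ 100×(29 − 205)/(0 − 205) = -17600/-205 = 85.85.
p = 86 reproduces all three channels after rounding.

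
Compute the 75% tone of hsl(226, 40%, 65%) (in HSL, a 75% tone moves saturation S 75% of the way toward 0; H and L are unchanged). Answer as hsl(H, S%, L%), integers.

hsl(226, 10%, 65%)

S moves 75% from 40 toward 0: 40 − 30 = 10 → 10.
H and L are unchanged.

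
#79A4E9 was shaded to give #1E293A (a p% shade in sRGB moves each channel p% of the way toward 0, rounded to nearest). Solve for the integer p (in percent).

75%

#79A4E9 is rgb(121, 164, 233); #1E293A is rgb(30, 41, 58).
On the B channel (widest range): 58 ≈ 233 + (p/100)(0 − 233), so p ≈ 100×(58 − 233)/(0 − 233) = -17500/-233 = 75.11.
p = 75 reproduces all three channels after rounding.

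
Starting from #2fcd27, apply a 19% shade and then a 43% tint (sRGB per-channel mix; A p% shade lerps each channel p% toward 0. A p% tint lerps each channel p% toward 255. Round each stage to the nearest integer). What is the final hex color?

#2fcd27 is rgb(47, 205, 39).
A 19% shade moves each channel 19% toward 0:
  R: 47 + 0.19×(0−47) = 47 − 8.93 = 38.07 → 38
  G: 205 + 0.19×(0−205) = 205 − 38.95 = 166.05 → 166
  B: 39 + 0.19×(0−39) = 39 − 7.41 = 31.59 → 32
After the shade: rgb(38, 166, 32) = #26a620.
A 43% tint moves each channel 43% toward 255:
  R: 38 + 0.43×(255−38) = 38 + 93.31 = 131.31 → 131
  G: 166 + 0.43×(255−166) = 166 + 38.27 = 204.27 → 204
  B: 32 + 95.89 = 127.89 → 128
rgb(131, 204, 128) = #83cc80.

#83cc80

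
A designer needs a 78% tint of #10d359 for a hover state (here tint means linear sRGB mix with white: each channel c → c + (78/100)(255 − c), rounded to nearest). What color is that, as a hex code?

#10d359 is rgb(16, 211, 89).
Per channel, c → c + 0.78(255 − c):
  R: 16 + 0.78×(255−16) = 16 + 186.42 = 202.42 → 202
  G: 211 + 0.78×(255−211) = 211 + 34.32 = 245.32 → 245
  B: 89 + 0.78×(255−89) = 89 + 129.48 = 218.48 → 218
rgb(202, 245, 218) = #caf5da.

#caf5da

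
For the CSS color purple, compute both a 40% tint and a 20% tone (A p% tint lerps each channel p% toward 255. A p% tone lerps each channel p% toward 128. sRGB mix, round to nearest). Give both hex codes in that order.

#b366b3, #801a80

CSS purple is rgb(128, 0, 128).
40% tint:
  R: 128 + 0.4×(255−128) = 128 + 50.8 = 178.8 → 179
  G: 0 + 0.4×(255−0) = 0 + 102 = 102 → 102
  B: 128 + 0.4×(255−128) = 128 + 50.8 = 178.8 → 179
  → #b366b3
20% tone:
  R: 128 + 0.2×(128−128) = 128 + 0 = 128 → 128
  G: 0 + 0.2×(128−0) = 0 + 25.6 = 25.6 → 26
  B: 128 + 0 = 128 → 128
  → #801a80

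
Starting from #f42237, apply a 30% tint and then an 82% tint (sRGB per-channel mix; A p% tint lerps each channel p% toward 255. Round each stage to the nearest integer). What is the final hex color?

#fee3e6

#f42237 is rgb(244, 34, 55).
A 30% tint moves each channel 30% toward 255:
  R: 244 + 3.3 = 247.3 → 247
  G: 34 + 0.3×(255−34) = 34 + 66.3 = 100.3 → 100
  B: 55 + 60 = 115 → 115
After the tint: rgb(247, 100, 115) = #f76473.
Lerp each channel 82% toward 255:
  R: 247 + 6.56 = 253.56 → 254
  G: 100 + 0.82×(255−100) = 100 + 127.1 = 227.1 → 227
  B: 115 + 0.82×(255−115) = 115 + 114.8 = 229.8 → 230
rgb(254, 227, 230) = #fee3e6.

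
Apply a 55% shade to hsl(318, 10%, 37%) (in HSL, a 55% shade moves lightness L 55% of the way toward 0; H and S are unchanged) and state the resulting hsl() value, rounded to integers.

L moves 55% from 37 toward 0: 37 − 20.35 = 16.65 → 17.
H and S are unchanged.

hsl(318, 10%, 17%)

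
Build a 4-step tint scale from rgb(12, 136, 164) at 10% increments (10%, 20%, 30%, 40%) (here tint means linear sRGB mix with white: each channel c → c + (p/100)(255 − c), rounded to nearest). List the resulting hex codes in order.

10%: (12 + 24.3 = 36.3→36, 136 + 11.9 = 147.9→148, 164 + 9.1 = 173.1→173) → #2494AD
20%: (12 + 48.6 = 60.6→61, 136 + 23.8 = 159.8→160, 164 + 18.2 = 182.2→182) → #3DA0B6
30%: (12 + 72.9 = 84.9→85, 136 + 35.7 = 171.7→172, 164 + 27.3 = 191.3→191) → #55ACBF
40%: (12 + 97.2 = 109.2→109, 136 + 47.6 = 183.6→184, 164 + 36.4 = 200.4→200) → #6DB8C8

#2494AD, #3DA0B6, #55ACBF, #6DB8C8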